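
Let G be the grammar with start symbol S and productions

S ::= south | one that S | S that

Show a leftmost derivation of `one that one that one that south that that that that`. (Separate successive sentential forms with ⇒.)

S ⇒ one that S   [S ::= one that S]
one that S ⇒ one that S that   [S ::= S that]
one that S that ⇒ one that S that that   [S ::= S that]
one that S that that ⇒ one that S that that that   [S ::= S that]
one that S that that that ⇒ one that one that S that that that   [S ::= one that S]
one that one that S that that that ⇒ one that one that S that that that that   [S ::= S that]
one that one that S that that that that ⇒ one that one that one that S that that that that   [S ::= one that S]
one that one that one that S that that that that ⇒ one that one that one that south that that that that   [S ::= south]

S ⇒ one that S ⇒ one that S that ⇒ one that S that that ⇒ one that S that that that ⇒ one that one that S that that that ⇒ one that one that S that that that that ⇒ one that one that one that S that that that that ⇒ one that one that one that south that that that that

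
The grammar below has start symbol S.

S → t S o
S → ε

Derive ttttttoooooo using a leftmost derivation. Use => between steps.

S=>tSo=>ttSoo=>tttSooo=>ttttSoooo=>tttttSooooo=>ttttttSoooooo=>ttttttoooooo

S => tSo   [S → t S o]
tSo => ttSoo   [S → t S o]
ttSoo => tttSooo   [S → t S o]
tttSooo => ttttSoooo   [S → t S o]
ttttSoooo => tttttSooooo   [S → t S o]
tttttSooooo => ttttttSoooooo   [S → t S o]
ttttttSoooooo => ttttttoooooo   [S → ε]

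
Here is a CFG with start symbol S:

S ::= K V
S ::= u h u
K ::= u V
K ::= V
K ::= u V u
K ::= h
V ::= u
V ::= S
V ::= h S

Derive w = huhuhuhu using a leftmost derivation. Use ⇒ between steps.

S ⇒ KV   [S ::= K V]
KV ⇒ VV   [K ::= V]
VV ⇒ SV   [V ::= S]
SV ⇒ KVV   [S ::= K V]
KVV ⇒ hVV   [K ::= h]
hVV ⇒ hSV   [V ::= S]
hSV ⇒ huhuV   [S ::= u h u]
huhuV ⇒ huhuhS   [V ::= h S]
huhuhS ⇒ huhuhuhu   [S ::= u h u]

S ⇒ KV ⇒ VV ⇒ SV ⇒ KVV ⇒ hVV ⇒ hSV ⇒ huhuV ⇒ huhuhS ⇒ huhuhuhu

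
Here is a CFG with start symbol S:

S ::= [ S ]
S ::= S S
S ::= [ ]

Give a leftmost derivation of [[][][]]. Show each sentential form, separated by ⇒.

S⇒[S]⇒[SS]⇒[SSS]⇒[[]SS]⇒[[][]S]⇒[[][][]]

S ⇒ [S]   [S ::= [ S ]]
[S] ⇒ [SS]   [S ::= S S]
[SS] ⇒ [SSS]   [S ::= S S]
[SSS] ⇒ [[]SS]   [S ::= [ ]]
[[]SS] ⇒ [[][]S]   [S ::= [ ]]
[[][]S] ⇒ [[][][]]   [S ::= [ ]]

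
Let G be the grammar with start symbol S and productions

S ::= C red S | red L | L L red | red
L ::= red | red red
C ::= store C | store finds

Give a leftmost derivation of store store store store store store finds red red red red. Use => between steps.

S => C red S => store C red S => store store C red S => store store store C red S => store store store store C red S => store store store store store C red S => store store store store store store finds red S => store store store store store store finds red red L => store store store store store store finds red red red red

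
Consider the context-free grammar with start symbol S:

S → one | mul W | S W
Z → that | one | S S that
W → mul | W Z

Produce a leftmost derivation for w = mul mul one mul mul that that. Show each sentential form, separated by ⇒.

S ⇒ mul W ⇒ mul W Z ⇒ mul W Z Z ⇒ mul mul Z Z ⇒ mul mul S S that Z ⇒ mul mul one S that Z ⇒ mul mul one mul W that Z ⇒ mul mul one mul mul that Z ⇒ mul mul one mul mul that that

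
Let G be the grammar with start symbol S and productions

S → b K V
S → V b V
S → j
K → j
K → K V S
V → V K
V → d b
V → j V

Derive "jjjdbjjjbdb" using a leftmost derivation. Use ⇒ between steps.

S ⇒ VbV ⇒ VKbV ⇒ jVKbV ⇒ jVKKbV ⇒ jjVKKbV ⇒ jjVKKKbV ⇒ jjjVKKKbV ⇒ jjjdbKKKbV ⇒ jjjdbjKKbV ⇒ jjjdbjjKbV ⇒ jjjdbjjjbV ⇒ jjjdbjjjbdb

S ⇒ VbV   [S → V b V]
VbV ⇒ VKbV   [V → V K]
VKbV ⇒ jVKbV   [V → j V]
jVKbV ⇒ jVKKbV   [V → V K]
jVKKbV ⇒ jjVKKbV   [V → j V]
jjVKKbV ⇒ jjVKKKbV   [V → V K]
jjVKKKbV ⇒ jjjVKKKbV   [V → j V]
jjjVKKKbV ⇒ jjjdbKKKbV   [V → d b]
jjjdbKKKbV ⇒ jjjdbjKKbV   [K → j]
jjjdbjKKbV ⇒ jjjdbjjKbV   [K → j]
jjjdbjjKbV ⇒ jjjdbjjjbV   [K → j]
jjjdbjjjbV ⇒ jjjdbjjjbdb   [V → d b]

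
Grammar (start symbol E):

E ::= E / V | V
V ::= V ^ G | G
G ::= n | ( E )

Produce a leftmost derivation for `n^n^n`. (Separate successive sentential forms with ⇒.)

E ⇒ V   [E ::= V]
V ⇒ V^G   [V ::= V ^ G]
V^G ⇒ V^G^G   [V ::= V ^ G]
V^G^G ⇒ G^G^G   [V ::= G]
G^G^G ⇒ n^G^G   [G ::= n]
n^G^G ⇒ n^n^G   [G ::= n]
n^n^G ⇒ n^n^n   [G ::= n]

E ⇒ V ⇒ V^G ⇒ V^G^G ⇒ G^G^G ⇒ n^G^G ⇒ n^n^G ⇒ n^n^n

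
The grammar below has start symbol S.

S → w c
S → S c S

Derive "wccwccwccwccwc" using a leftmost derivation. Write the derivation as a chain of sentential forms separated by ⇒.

S ⇒ ScS ⇒ ScScS ⇒ ScScScS ⇒ ScScScScS ⇒ wccScScScS ⇒ wccwccScScS ⇒ wccwccwccScS ⇒ wccwccwccwccS ⇒ wccwccwccwccwc

S ⇒ ScS   [S → S c S]
ScS ⇒ ScScS   [S → S c S]
ScScS ⇒ ScScScS   [S → S c S]
ScScScS ⇒ ScScScScS   [S → S c S]
ScScScScS ⇒ wccScScScS   [S → w c]
wccScScScS ⇒ wccwccScScS   [S → w c]
wccwccScScS ⇒ wccwccwccScS   [S → w c]
wccwccwccScS ⇒ wccwccwccwccS   [S → w c]
wccwccwccwccS ⇒ wccwccwccwccwc   [S → w c]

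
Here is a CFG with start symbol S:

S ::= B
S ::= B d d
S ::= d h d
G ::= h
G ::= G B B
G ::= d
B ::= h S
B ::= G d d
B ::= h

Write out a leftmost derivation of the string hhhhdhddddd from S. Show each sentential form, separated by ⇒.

S ⇒ Bdd ⇒ hSdd ⇒ hBdd ⇒ hhSdd ⇒ hhBdddd ⇒ hhhSdddd ⇒ hhhBdddd ⇒ hhhhSdddd ⇒ hhhhdhddddd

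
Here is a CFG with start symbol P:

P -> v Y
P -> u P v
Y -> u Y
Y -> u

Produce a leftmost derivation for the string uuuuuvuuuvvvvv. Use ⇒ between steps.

P⇒uPv⇒uuPvv⇒uuuPvvv⇒uuuuPvvvv⇒uuuuuPvvvvv⇒uuuuuvYvvvvv⇒uuuuuvuYvvvvv⇒uuuuuvuuYvvvvv⇒uuuuuvuuuvvvvv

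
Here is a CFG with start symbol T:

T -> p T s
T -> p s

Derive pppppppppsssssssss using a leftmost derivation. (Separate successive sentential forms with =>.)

T => pTs   [T -> p T s]
pTs => ppTss   [T -> p T s]
ppTss => pppTsss   [T -> p T s]
pppTsss => ppppTssss   [T -> p T s]
ppppTssss => pppppTsssss   [T -> p T s]
pppppTsssss => ppppppTssssss   [T -> p T s]
ppppppTssssss => pppppppTsssssss   [T -> p T s]
pppppppTsssssss => ppppppppTssssssss   [T -> p T s]
ppppppppTssssssss => pppppppppsssssssss   [T -> p s]

T => pTs => ppTss => pppTsss => ppppTssss => pppppTsssss => ppppppTssssss => pppppppTsssssss => ppppppppTssssssss => pppppppppsssssssss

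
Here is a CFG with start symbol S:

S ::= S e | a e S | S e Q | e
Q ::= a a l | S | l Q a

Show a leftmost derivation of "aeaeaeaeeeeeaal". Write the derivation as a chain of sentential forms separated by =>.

S => aeS => aeaeS => aeaeSeQ => aeaeaeSeQ => aeaeaeaeSeQ => aeaeaeaeSeeQ => aeaeaeaeSeeeQ => aeaeaeaeeeeeQ => aeaeaeaeeeeeaal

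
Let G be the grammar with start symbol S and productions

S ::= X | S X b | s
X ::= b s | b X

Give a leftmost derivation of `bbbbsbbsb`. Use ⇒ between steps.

S ⇒ SXb   [S ::= S X b]
SXb ⇒ XXb   [S ::= X]
XXb ⇒ bXXb   [X ::= b X]
bXXb ⇒ bbXXb   [X ::= b X]
bbXXb ⇒ bbbXXb   [X ::= b X]
bbbXXb ⇒ bbbbsXb   [X ::= b s]
bbbbsXb ⇒ bbbbsbXb   [X ::= b X]
bbbbsbXb ⇒ bbbbsbbsb   [X ::= b s]

S ⇒ SXb ⇒ XXb ⇒ bXXb ⇒ bbXXb ⇒ bbbXXb ⇒ bbbbsXb ⇒ bbbbsbXb ⇒ bbbbsbbsb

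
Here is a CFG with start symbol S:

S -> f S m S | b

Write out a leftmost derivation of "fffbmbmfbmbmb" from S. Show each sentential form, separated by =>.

S => fSmS => ffSmSmS => fffSmSmSmS => fffbmSmSmS => fffbmbmSmS => fffbmbmfSmSmS => fffbmbmfbmSmS => fffbmbmfbmbmS => fffbmbmfbmbmb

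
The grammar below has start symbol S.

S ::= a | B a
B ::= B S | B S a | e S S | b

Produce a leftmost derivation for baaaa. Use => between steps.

S => Ba   [S ::= B a]
Ba => BSa   [B ::= B S]
BSa => BSaSa   [B ::= B S a]
BSaSa => bSaSa   [B ::= b]
bSaSa => baaSa   [S ::= a]
baaSa => baaaa   [S ::= a]

S=>Ba=>BSa=>BSaSa=>bSaSa=>baaSa=>baaaa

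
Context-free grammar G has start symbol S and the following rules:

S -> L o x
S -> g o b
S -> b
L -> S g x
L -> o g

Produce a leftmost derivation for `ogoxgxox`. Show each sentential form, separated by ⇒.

S ⇒ Lox ⇒ Sgxox ⇒ Loxgxox ⇒ ogoxgxox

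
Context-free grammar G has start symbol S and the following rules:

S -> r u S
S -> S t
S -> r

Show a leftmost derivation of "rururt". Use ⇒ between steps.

S ⇒ ruS ⇒ ruruS ⇒ ruruSt ⇒ rururt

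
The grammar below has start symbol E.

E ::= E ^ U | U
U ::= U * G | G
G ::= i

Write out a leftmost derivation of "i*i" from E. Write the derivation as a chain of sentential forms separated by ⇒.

E⇒U⇒U*G⇒G*G⇒i*G⇒i*i

E ⇒ U   [E ::= U]
U ⇒ U*G   [U ::= U * G]
U*G ⇒ G*G   [U ::= G]
G*G ⇒ i*G   [G ::= i]
i*G ⇒ i*i   [G ::= i]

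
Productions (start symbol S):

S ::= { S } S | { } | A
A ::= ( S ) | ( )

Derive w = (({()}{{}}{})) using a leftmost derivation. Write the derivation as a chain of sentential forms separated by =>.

S => A => (S) => (A) => ((S)) => (({S}S)) => (({A}S)) => (({()}S)) => (({()}{S}S)) => (({()}{{}}S)) => (({()}{{}}{}))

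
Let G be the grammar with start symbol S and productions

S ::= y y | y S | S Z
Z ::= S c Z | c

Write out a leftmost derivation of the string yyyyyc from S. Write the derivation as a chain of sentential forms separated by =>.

S=>yS=>yyS=>yySZ=>yyySZ=>yyyyyZ=>yyyyyc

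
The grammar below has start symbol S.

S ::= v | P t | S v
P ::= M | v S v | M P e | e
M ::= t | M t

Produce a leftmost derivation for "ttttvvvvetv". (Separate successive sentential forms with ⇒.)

S ⇒ Sv   [S ::= S v]
Sv ⇒ Ptv   [S ::= P t]
Ptv ⇒ MPetv   [P ::= M P e]
MPetv ⇒ MtPetv   [M ::= M t]
MtPetv ⇒ MttPetv   [M ::= M t]
MttPetv ⇒ MtttPetv   [M ::= M t]
MtttPetv ⇒ ttttPetv   [M ::= t]
ttttPetv ⇒ ttttvSvetv   [P ::= v S v]
ttttvSvetv ⇒ ttttvSvvetv   [S ::= S v]
ttttvSvvetv ⇒ ttttvvvvetv   [S ::= v]

S⇒Sv⇒Ptv⇒MPetv⇒MtPetv⇒MttPetv⇒MtttPetv⇒ttttPetv⇒ttttvSvetv⇒ttttvSvvetv⇒ttttvvvvetv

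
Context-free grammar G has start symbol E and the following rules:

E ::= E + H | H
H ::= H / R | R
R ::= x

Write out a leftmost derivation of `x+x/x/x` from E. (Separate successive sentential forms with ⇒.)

E⇒E+H⇒H+H⇒R+H⇒x+H⇒x+H/R⇒x+H/R/R⇒x+R/R/R⇒x+x/R/R⇒x+x/x/R⇒x+x/x/x

E ⇒ E+H   [E ::= E + H]
E+H ⇒ H+H   [E ::= H]
H+H ⇒ R+H   [H ::= R]
R+H ⇒ x+H   [R ::= x]
x+H ⇒ x+H/R   [H ::= H / R]
x+H/R ⇒ x+H/R/R   [H ::= H / R]
x+H/R/R ⇒ x+R/R/R   [H ::= R]
x+R/R/R ⇒ x+x/R/R   [R ::= x]
x+x/R/R ⇒ x+x/x/R   [R ::= x]
x+x/x/R ⇒ x+x/x/x   [R ::= x]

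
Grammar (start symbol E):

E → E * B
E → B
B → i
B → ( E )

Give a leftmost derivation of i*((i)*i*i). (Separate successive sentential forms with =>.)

E => E*B   [E → E * B]
E*B => B*B   [E → B]
B*B => i*B   [B → i]
i*B => i*(E)   [B → ( E )]
i*(E) => i*(E*B)   [E → E * B]
i*(E*B) => i*(E*B*B)   [E → E * B]
i*(E*B*B) => i*(B*B*B)   [E → B]
i*(B*B*B) => i*((E)*B*B)   [B → ( E )]
i*((E)*B*B) => i*((B)*B*B)   [E → B]
i*((B)*B*B) => i*((i)*B*B)   [B → i]
i*((i)*B*B) => i*((i)*i*B)   [B → i]
i*((i)*i*B) => i*((i)*i*i)   [B → i]

E => E*B => B*B => i*B => i*(E) => i*(E*B) => i*(E*B*B) => i*(B*B*B) => i*((E)*B*B) => i*((B)*B*B) => i*((i)*B*B) => i*((i)*i*B) => i*((i)*i*i)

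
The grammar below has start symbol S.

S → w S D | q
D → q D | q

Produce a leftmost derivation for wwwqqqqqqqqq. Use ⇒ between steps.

S⇒wSD⇒wwSDD⇒wwwSDDD⇒wwwqDDD⇒wwwqqDD⇒wwwqqqDD⇒wwwqqqqDD⇒wwwqqqqqDD⇒wwwqqqqqqD⇒wwwqqqqqqqD⇒wwwqqqqqqqqD⇒wwwqqqqqqqqq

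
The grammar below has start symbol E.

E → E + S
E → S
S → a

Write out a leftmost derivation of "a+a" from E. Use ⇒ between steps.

E ⇒ E+S   [E → E + S]
E+S ⇒ S+S   [E → S]
S+S ⇒ a+S   [S → a]
a+S ⇒ a+a   [S → a]

E ⇒ E+S ⇒ S+S ⇒ a+S ⇒ a+a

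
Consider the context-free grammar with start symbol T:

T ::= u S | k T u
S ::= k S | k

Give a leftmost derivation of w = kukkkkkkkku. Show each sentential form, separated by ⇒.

T ⇒ kTu ⇒ kuSu ⇒ kukSu ⇒ kukkSu ⇒ kukkkSu ⇒ kukkkkSu ⇒ kukkkkkSu ⇒ kukkkkkkSu ⇒ kukkkkkkkSu ⇒ kukkkkkkkku

T ⇒ kTu   [T ::= k T u]
kTu ⇒ kuSu   [T ::= u S]
kuSu ⇒ kukSu   [S ::= k S]
kukSu ⇒ kukkSu   [S ::= k S]
kukkSu ⇒ kukkkSu   [S ::= k S]
kukkkSu ⇒ kukkkkSu   [S ::= k S]
kukkkkSu ⇒ kukkkkkSu   [S ::= k S]
kukkkkkSu ⇒ kukkkkkkSu   [S ::= k S]
kukkkkkkSu ⇒ kukkkkkkkSu   [S ::= k S]
kukkkkkkkSu ⇒ kukkkkkkkku   [S ::= k]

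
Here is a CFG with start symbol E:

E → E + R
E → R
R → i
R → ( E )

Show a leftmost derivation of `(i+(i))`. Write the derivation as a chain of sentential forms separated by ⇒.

E ⇒ R   [E → R]
R ⇒ (E)   [R → ( E )]
(E) ⇒ (E+R)   [E → E + R]
(E+R) ⇒ (R+R)   [E → R]
(R+R) ⇒ (i+R)   [R → i]
(i+R) ⇒ (i+(E))   [R → ( E )]
(i+(E)) ⇒ (i+(R))   [E → R]
(i+(R)) ⇒ (i+(i))   [R → i]

E ⇒ R ⇒ (E) ⇒ (E+R) ⇒ (R+R) ⇒ (i+R) ⇒ (i+(E)) ⇒ (i+(R)) ⇒ (i+(i))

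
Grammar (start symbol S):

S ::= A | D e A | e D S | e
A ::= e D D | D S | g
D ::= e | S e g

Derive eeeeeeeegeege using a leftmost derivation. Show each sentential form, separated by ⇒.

S ⇒ A ⇒ eDD ⇒ eSegD ⇒ eDeAegD ⇒ eeeAegD ⇒ eeeeDDegD ⇒ eeeeSegDegD ⇒ eeeeeDSegDegD ⇒ eeeeeeSegDegD ⇒ eeeeeeeegDegD ⇒ eeeeeeeegeegD ⇒ eeeeeeeegeege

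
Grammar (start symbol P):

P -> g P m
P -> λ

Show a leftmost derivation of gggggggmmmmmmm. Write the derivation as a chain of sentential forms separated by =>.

P => gPm   [P -> g P m]
gPm => ggPmm   [P -> g P m]
ggPmm => gggPmmm   [P -> g P m]
gggPmmm => ggggPmmmm   [P -> g P m]
ggggPmmmm => gggggPmmmmm   [P -> g P m]
gggggPmmmmm => ggggggPmmmmmm   [P -> g P m]
ggggggPmmmmmm => gggggggPmmmmmmm   [P -> g P m]
gggggggPmmmmmmm => gggggggmmmmmmm   [P -> λ]

P => gPm => ggPmm => gggPmmm => ggggPmmmm => gggggPmmmmm => ggggggPmmmmmm => gggggggPmmmmmmm => gggggggmmmmmmm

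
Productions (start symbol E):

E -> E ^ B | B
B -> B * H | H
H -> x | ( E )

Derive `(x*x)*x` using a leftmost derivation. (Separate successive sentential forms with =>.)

E => B => B*H => H*H => (E)*H => (B)*H => (B*H)*H => (H*H)*H => (x*H)*H => (x*x)*H => (x*x)*x

E => B   [E -> B]
B => B*H   [B -> B * H]
B*H => H*H   [B -> H]
H*H => (E)*H   [H -> ( E )]
(E)*H => (B)*H   [E -> B]
(B)*H => (B*H)*H   [B -> B * H]
(B*H)*H => (H*H)*H   [B -> H]
(H*H)*H => (x*H)*H   [H -> x]
(x*H)*H => (x*x)*H   [H -> x]
(x*x)*H => (x*x)*x   [H -> x]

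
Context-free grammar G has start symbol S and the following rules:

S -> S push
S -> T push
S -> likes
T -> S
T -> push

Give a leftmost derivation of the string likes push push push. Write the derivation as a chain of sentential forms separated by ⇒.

S ⇒ S push ⇒ S push push ⇒ T push push push ⇒ S push push push ⇒ likes push push push

S ⇒ S push   [S -> S push]
S push ⇒ S push push   [S -> S push]
S push push ⇒ T push push push   [S -> T push]
T push push push ⇒ S push push push   [T -> S]
S push push push ⇒ likes push push push   [S -> likes]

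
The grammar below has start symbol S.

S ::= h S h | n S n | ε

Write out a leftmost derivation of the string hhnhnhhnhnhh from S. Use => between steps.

S => hSh => hhShh => hhnSnhh => hhnhShnhh => hhnhnSnhnhh => hhnhnhShnhnhh => hhnhnhhnhnhh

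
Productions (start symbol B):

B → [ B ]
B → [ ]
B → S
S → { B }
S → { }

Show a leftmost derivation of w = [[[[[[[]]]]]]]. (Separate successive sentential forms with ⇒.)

B⇒[B]⇒[[B]]⇒[[[B]]]⇒[[[[B]]]]⇒[[[[[B]]]]]⇒[[[[[[B]]]]]]⇒[[[[[[[]]]]]]]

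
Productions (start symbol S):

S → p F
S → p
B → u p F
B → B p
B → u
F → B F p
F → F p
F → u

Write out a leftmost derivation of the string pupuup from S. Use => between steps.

S => pF   [S → p F]
pF => pBFp   [F → B F p]
pBFp => pupFFp   [B → u p F]
pupFFp => pupuFp   [F → u]
pupuFp => pupuup   [F → u]

S => pF => pBFp => pupFFp => pupuFp => pupuup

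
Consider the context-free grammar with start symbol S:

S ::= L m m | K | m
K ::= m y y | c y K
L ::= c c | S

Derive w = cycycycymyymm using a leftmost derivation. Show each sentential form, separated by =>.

S => Lmm => Smm => Kmm => cyKmm => cycyKmm => cycycyKmm => cycycycyKmm => cycycycymyymm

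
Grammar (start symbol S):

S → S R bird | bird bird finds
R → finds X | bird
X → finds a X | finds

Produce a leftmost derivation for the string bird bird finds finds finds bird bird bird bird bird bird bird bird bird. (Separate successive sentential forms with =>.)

S => S R bird => S R bird R bird => S R bird R bird R bird => S R bird R bird R bird R bird => S R bird R bird R bird R bird R bird => bird bird finds R bird R bird R bird R bird R bird => bird bird finds finds X bird R bird R bird R bird R bird => bird bird finds finds finds bird R bird R bird R bird R bird => bird bird finds finds finds bird bird bird R bird R bird R bird => bird bird finds finds finds bird bird bird bird bird R bird R bird => bird bird finds finds finds bird bird bird bird bird bird bird R bird => bird bird finds finds finds bird bird bird bird bird bird bird bird bird

S => S R bird   [S → S R bird]
S R bird => S R bird R bird   [S → S R bird]
S R bird R bird => S R bird R bird R bird   [S → S R bird]
S R bird R bird R bird => S R bird R bird R bird R bird   [S → S R bird]
S R bird R bird R bird R bird => S R bird R bird R bird R bird R bird   [S → S R bird]
S R bird R bird R bird R bird R bird => bird bird finds R bird R bird R bird R bird R bird   [S → bird bird finds]
bird bird finds R bird R bird R bird R bird R bird => bird bird finds finds X bird R bird R bird R bird R bird   [R → finds X]
bird bird finds finds X bird R bird R bird R bird R bird => bird bird finds finds finds bird R bird R bird R bird R bird   [X → finds]
bird bird finds finds finds bird R bird R bird R bird R bird => bird bird finds finds finds bird bird bird R bird R bird R bird   [R → bird]
bird bird finds finds finds bird bird bird R bird R bird R bird => bird bird finds finds finds bird bird bird bird bird R bird R bird   [R → bird]
bird bird finds finds finds bird bird bird bird bird R bird R bird => bird bird finds finds finds bird bird bird bird bird bird bird R bird   [R → bird]
bird bird finds finds finds bird bird bird bird bird bird bird R bird => bird bird finds finds finds bird bird bird bird bird bird bird bird bird   [R → bird]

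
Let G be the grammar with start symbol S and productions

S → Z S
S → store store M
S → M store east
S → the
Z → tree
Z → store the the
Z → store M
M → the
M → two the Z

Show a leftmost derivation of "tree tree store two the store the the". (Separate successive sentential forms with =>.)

S => Z S => tree S => tree Z S => tree tree S => tree tree Z S => tree tree store M S => tree tree store two the Z S => tree tree store two the store M S => tree tree store two the store the S => tree tree store two the store the the

S => Z S   [S → Z S]
Z S => tree S   [Z → tree]
tree S => tree Z S   [S → Z S]
tree Z S => tree tree S   [Z → tree]
tree tree S => tree tree Z S   [S → Z S]
tree tree Z S => tree tree store M S   [Z → store M]
tree tree store M S => tree tree store two the Z S   [M → two the Z]
tree tree store two the Z S => tree tree store two the store M S   [Z → store M]
tree tree store two the store M S => tree tree store two the store the S   [M → the]
tree tree store two the store the S => tree tree store two the store the the   [S → the]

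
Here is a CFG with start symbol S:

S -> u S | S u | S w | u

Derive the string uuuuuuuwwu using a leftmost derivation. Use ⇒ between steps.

S ⇒ uS ⇒ uuS ⇒ uuuS ⇒ uuuuS ⇒ uuuuSu ⇒ uuuuuSu ⇒ uuuuuSwu ⇒ uuuuuSwwu ⇒ uuuuuSuwwu ⇒ uuuuuuuwwu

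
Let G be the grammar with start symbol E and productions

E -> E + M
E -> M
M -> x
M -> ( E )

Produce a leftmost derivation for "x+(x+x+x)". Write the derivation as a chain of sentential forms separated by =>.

E => E+M   [E -> E + M]
E+M => M+M   [E -> M]
M+M => x+M   [M -> x]
x+M => x+(E)   [M -> ( E )]
x+(E) => x+(E+M)   [E -> E + M]
x+(E+M) => x+(E+M+M)   [E -> E + M]
x+(E+M+M) => x+(M+M+M)   [E -> M]
x+(M+M+M) => x+(x+M+M)   [M -> x]
x+(x+M+M) => x+(x+x+M)   [M -> x]
x+(x+x+M) => x+(x+x+x)   [M -> x]

E => E+M => M+M => x+M => x+(E) => x+(E+M) => x+(E+M+M) => x+(M+M+M) => x+(x+M+M) => x+(x+x+M) => x+(x+x+x)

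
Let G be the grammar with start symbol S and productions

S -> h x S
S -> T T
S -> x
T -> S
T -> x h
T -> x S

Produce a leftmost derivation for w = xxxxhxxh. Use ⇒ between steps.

S ⇒ TT ⇒ xST ⇒ xTTT ⇒ xxSTT ⇒ xxxTT ⇒ xxxxhT ⇒ xxxxhS ⇒ xxxxhTT ⇒ xxxxhST ⇒ xxxxhxT ⇒ xxxxhxxh

S ⇒ TT   [S -> T T]
TT ⇒ xST   [T -> x S]
xST ⇒ xTTT   [S -> T T]
xTTT ⇒ xxSTT   [T -> x S]
xxSTT ⇒ xxxTT   [S -> x]
xxxTT ⇒ xxxxhT   [T -> x h]
xxxxhT ⇒ xxxxhS   [T -> S]
xxxxhS ⇒ xxxxhTT   [S -> T T]
xxxxhTT ⇒ xxxxhST   [T -> S]
xxxxhST ⇒ xxxxhxT   [S -> x]
xxxxhxT ⇒ xxxxhxxh   [T -> x h]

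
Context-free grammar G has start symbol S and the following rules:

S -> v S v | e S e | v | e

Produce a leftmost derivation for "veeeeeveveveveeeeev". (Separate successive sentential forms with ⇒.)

S ⇒ vSv ⇒ veSev ⇒ veeSeev ⇒ veeeSeeev ⇒ veeeeSeeeev ⇒ veeeeeSeeeeev ⇒ veeeeevSveeeeev ⇒ veeeeeveSeveeeeev ⇒ veeeeevevSveveeeeev ⇒ veeeeeveveveveeeeev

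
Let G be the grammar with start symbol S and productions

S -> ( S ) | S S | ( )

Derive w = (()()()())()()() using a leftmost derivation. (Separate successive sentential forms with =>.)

S=>SS=>SSS=>SSSS=>(S)SSS=>(SS)SSS=>(SSS)SSS=>(SSSS)SSS=>(()SSS)SSS=>(()()SS)SSS=>(()()()S)SSS=>(()()()())SSS=>(()()()())()SS=>(()()()())()()S=>(()()()())()()()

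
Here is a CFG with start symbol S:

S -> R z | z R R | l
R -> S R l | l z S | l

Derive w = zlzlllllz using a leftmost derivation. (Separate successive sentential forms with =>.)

S => Rz => SRlz => zRRRlz => zSRlRRlz => zRzRlRRlz => zlzRlRRlz => zlzllRRlz => zlzlllRlz => zlzlllllz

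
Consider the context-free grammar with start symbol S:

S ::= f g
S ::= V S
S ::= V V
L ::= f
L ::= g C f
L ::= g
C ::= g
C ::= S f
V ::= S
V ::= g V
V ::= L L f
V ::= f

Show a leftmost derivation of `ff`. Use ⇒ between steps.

S ⇒ VV ⇒ fV ⇒ ff

S ⇒ VV   [S ::= V V]
VV ⇒ fV   [V ::= f]
fV ⇒ ff   [V ::= f]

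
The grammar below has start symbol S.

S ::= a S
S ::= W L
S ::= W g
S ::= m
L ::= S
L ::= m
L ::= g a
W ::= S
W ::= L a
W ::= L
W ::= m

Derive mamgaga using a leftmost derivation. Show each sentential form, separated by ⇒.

S ⇒ WL   [S ::= W L]
WL ⇒ SL   [W ::= S]
SL ⇒ WLL   [S ::= W L]
WLL ⇒ SLL   [W ::= S]
SLL ⇒ WLLL   [S ::= W L]
WLLL ⇒ LaLLL   [W ::= L a]
LaLLL ⇒ maLLL   [L ::= m]
maLLL ⇒ mamLL   [L ::= m]
mamLL ⇒ mamgaL   [L ::= g a]
mamgaL ⇒ mamgaga   [L ::= g a]

S⇒WL⇒SL⇒WLL⇒SLL⇒WLLL⇒LaLLL⇒maLLL⇒mamLL⇒mamgaL⇒mamgaga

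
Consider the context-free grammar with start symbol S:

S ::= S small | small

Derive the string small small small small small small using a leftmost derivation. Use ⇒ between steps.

S ⇒ S small ⇒ S small small ⇒ S small small small ⇒ S small small small small ⇒ S small small small small small ⇒ small small small small small small

S ⇒ S small   [S ::= S small]
S small ⇒ S small small   [S ::= S small]
S small small ⇒ S small small small   [S ::= S small]
S small small small ⇒ S small small small small   [S ::= S small]
S small small small small ⇒ S small small small small small   [S ::= S small]
S small small small small small ⇒ small small small small small small   [S ::= small]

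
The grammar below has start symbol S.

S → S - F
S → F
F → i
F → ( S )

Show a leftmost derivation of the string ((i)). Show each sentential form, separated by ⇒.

S ⇒ F ⇒ (S) ⇒ (F) ⇒ ((S)) ⇒ ((F)) ⇒ ((i))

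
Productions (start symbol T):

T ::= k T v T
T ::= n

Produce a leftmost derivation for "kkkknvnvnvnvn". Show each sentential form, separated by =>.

T => kTvT => kkTvTvT => kkkTvTvTvT => kkkkTvTvTvTvT => kkkknvTvTvTvT => kkkknvnvTvTvT => kkkknvnvnvTvT => kkkknvnvnvnvT => kkkknvnvnvnvn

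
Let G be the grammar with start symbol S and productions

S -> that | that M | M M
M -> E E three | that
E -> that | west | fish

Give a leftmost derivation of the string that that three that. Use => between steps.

S => M M => E E three M => that E three M => that that three M => that that three that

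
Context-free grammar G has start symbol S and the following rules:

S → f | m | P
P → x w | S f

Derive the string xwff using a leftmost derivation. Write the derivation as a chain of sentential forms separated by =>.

S => P => Sf => Pf => Sff => Pff => xwff

S => P   [S → P]
P => Sf   [P → S f]
Sf => Pf   [S → P]
Pf => Sff   [P → S f]
Sff => Pff   [S → P]
Pff => xwff   [P → x w]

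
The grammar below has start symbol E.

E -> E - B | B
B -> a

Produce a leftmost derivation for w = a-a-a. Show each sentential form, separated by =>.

E => E-B   [E -> E - B]
E-B => E-B-B   [E -> E - B]
E-B-B => B-B-B   [E -> B]
B-B-B => a-B-B   [B -> a]
a-B-B => a-a-B   [B -> a]
a-a-B => a-a-a   [B -> a]

E => E-B => E-B-B => B-B-B => a-B-B => a-a-B => a-a-a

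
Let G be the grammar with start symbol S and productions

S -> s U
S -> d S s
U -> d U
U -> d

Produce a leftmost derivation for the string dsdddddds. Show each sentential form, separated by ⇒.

S ⇒ dSs   [S -> d S s]
dSs ⇒ dsUs   [S -> s U]
dsUs ⇒ dsdUs   [U -> d U]
dsdUs ⇒ dsddUs   [U -> d U]
dsddUs ⇒ dsdddUs   [U -> d U]
dsdddUs ⇒ dsddddUs   [U -> d U]
dsddddUs ⇒ dsdddddUs   [U -> d U]
dsdddddUs ⇒ dsdddddds   [U -> d]

S ⇒ dSs ⇒ dsUs ⇒ dsdUs ⇒ dsddUs ⇒ dsdddUs ⇒ dsddddUs ⇒ dsdddddUs ⇒ dsdddddds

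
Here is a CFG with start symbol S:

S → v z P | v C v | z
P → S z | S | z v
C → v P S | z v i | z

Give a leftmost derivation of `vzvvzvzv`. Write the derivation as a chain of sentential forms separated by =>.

S => vzP   [S → v z P]
vzP => vzS   [P → S]
vzS => vzvCv   [S → v C v]
vzvCv => vzvvPSv   [C → v P S]
vzvvPSv => vzvvzvSv   [P → z v]
vzvvzvSv => vzvvzvzv   [S → z]

S => vzP => vzS => vzvCv => vzvvPSv => vzvvzvSv => vzvvzvzv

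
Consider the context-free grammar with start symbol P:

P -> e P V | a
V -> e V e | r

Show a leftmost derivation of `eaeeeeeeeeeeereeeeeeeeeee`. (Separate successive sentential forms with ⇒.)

P ⇒ ePV   [P -> e P V]
ePV ⇒ eaV   [P -> a]
eaV ⇒ eaeVe   [V -> e V e]
eaeVe ⇒ eaeeVee   [V -> e V e]
eaeeVee ⇒ eaeeeVeee   [V -> e V e]
eaeeeVeee ⇒ eaeeeeVeeee   [V -> e V e]
eaeeeeVeeee ⇒ eaeeeeeVeeeee   [V -> e V e]
eaeeeeeVeeeee ⇒ eaeeeeeeVeeeeee   [V -> e V e]
eaeeeeeeVeeeeee ⇒ eaeeeeeeeVeeeeeee   [V -> e V e]
eaeeeeeeeVeeeeeee ⇒ eaeeeeeeeeVeeeeeeee   [V -> e V e]
eaeeeeeeeeVeeeeeeee ⇒ eaeeeeeeeeeVeeeeeeeee   [V -> e V e]
eaeeeeeeeeeVeeeeeeeee ⇒ eaeeeeeeeeeeVeeeeeeeeee   [V -> e V e]
eaeeeeeeeeeeVeeeeeeeeee ⇒ eaeeeeeeeeeeeVeeeeeeeeeee   [V -> e V e]
eaeeeeeeeeeeeVeeeeeeeeeee ⇒ eaeeeeeeeeeeereeeeeeeeeee   [V -> r]

P ⇒ ePV ⇒ eaV ⇒ eaeVe ⇒ eaeeVee ⇒ eaeeeVeee ⇒ eaeeeeVeeee ⇒ eaeeeeeVeeeee ⇒ eaeeeeeeVeeeeee ⇒ eaeeeeeeeVeeeeeee ⇒ eaeeeeeeeeVeeeeeeee ⇒ eaeeeeeeeeeVeeeeeeeee ⇒ eaeeeeeeeeeeVeeeeeeeeee ⇒ eaeeeeeeeeeeeVeeeeeeeeeee ⇒ eaeeeeeeeeeeereeeeeeeeeee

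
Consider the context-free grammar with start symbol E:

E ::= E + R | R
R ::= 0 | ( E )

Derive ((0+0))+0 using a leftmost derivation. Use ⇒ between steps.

E ⇒ E+R   [E ::= E + R]
E+R ⇒ R+R   [E ::= R]
R+R ⇒ (E)+R   [R ::= ( E )]
(E)+R ⇒ (R)+R   [E ::= R]
(R)+R ⇒ ((E))+R   [R ::= ( E )]
((E))+R ⇒ ((E+R))+R   [E ::= E + R]
((E+R))+R ⇒ ((R+R))+R   [E ::= R]
((R+R))+R ⇒ ((0+R))+R   [R ::= 0]
((0+R))+R ⇒ ((0+0))+R   [R ::= 0]
((0+0))+R ⇒ ((0+0))+0   [R ::= 0]

E ⇒ E+R ⇒ R+R ⇒ (E)+R ⇒ (R)+R ⇒ ((E))+R ⇒ ((E+R))+R ⇒ ((R+R))+R ⇒ ((0+R))+R ⇒ ((0+0))+R ⇒ ((0+0))+0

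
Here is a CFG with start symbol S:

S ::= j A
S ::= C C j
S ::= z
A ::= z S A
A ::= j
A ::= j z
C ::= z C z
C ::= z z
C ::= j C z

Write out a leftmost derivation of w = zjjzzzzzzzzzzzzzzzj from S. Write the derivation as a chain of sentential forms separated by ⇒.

S⇒CCj⇒zCzCj⇒zjCzzCj⇒zjjCzzzCj⇒zjjzCzzzzCj⇒zjjzzCzzzzzCj⇒zjjzzzCzzzzzzCj⇒zjjzzzzzzzzzzzCj⇒zjjzzzzzzzzzzzzCzj⇒zjjzzzzzzzzzzzzzzzj

S ⇒ CCj   [S ::= C C j]
CCj ⇒ zCzCj   [C ::= z C z]
zCzCj ⇒ zjCzzCj   [C ::= j C z]
zjCzzCj ⇒ zjjCzzzCj   [C ::= j C z]
zjjCzzzCj ⇒ zjjzCzzzzCj   [C ::= z C z]
zjjzCzzzzCj ⇒ zjjzzCzzzzzCj   [C ::= z C z]
zjjzzCzzzzzCj ⇒ zjjzzzCzzzzzzCj   [C ::= z C z]
zjjzzzCzzzzzzCj ⇒ zjjzzzzzzzzzzzCj   [C ::= z z]
zjjzzzzzzzzzzzCj ⇒ zjjzzzzzzzzzzzzCzj   [C ::= z C z]
zjjzzzzzzzzzzzzCzj ⇒ zjjzzzzzzzzzzzzzzzj   [C ::= z z]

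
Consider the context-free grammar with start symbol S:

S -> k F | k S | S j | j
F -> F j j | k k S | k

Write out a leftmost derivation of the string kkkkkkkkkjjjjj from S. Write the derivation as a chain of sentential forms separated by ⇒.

S⇒kF⇒kkkS⇒kkkSj⇒kkkkSj⇒kkkkkFj⇒kkkkkFjjj⇒kkkkkkkSjjj⇒kkkkkkkkFjjj⇒kkkkkkkkFjjjjj⇒kkkkkkkkkjjjjj

S ⇒ kF   [S -> k F]
kF ⇒ kkkS   [F -> k k S]
kkkS ⇒ kkkSj   [S -> S j]
kkkSj ⇒ kkkkSj   [S -> k S]
kkkkSj ⇒ kkkkkFj   [S -> k F]
kkkkkFj ⇒ kkkkkFjjj   [F -> F j j]
kkkkkFjjj ⇒ kkkkkkkSjjj   [F -> k k S]
kkkkkkkSjjj ⇒ kkkkkkkkFjjj   [S -> k F]
kkkkkkkkFjjj ⇒ kkkkkkkkFjjjjj   [F -> F j j]
kkkkkkkkFjjjjj ⇒ kkkkkkkkkjjjjj   [F -> k]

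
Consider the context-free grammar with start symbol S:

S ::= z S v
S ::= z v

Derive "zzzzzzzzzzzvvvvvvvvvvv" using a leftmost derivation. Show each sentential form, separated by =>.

S => zSv   [S ::= z S v]
zSv => zzSvv   [S ::= z S v]
zzSvv => zzzSvvv   [S ::= z S v]
zzzSvvv => zzzzSvvvv   [S ::= z S v]
zzzzSvvvv => zzzzzSvvvvv   [S ::= z S v]
zzzzzSvvvvv => zzzzzzSvvvvvv   [S ::= z S v]
zzzzzzSvvvvvv => zzzzzzzSvvvvvvv   [S ::= z S v]
zzzzzzzSvvvvvvv => zzzzzzzzSvvvvvvvv   [S ::= z S v]
zzzzzzzzSvvvvvvvv => zzzzzzzzzSvvvvvvvvv   [S ::= z S v]
zzzzzzzzzSvvvvvvvvv => zzzzzzzzzzSvvvvvvvvvv   [S ::= z S v]
zzzzzzzzzzSvvvvvvvvvv => zzzzzzzzzzzvvvvvvvvvvv   [S ::= z v]

S=>zSv=>zzSvv=>zzzSvvv=>zzzzSvvvv=>zzzzzSvvvvv=>zzzzzzSvvvvvv=>zzzzzzzSvvvvvvv=>zzzzzzzzSvvvvvvvv=>zzzzzzzzzSvvvvvvvvv=>zzzzzzzzzzSvvvvvvvvvv=>zzzzzzzzzzzvvvvvvvvvvv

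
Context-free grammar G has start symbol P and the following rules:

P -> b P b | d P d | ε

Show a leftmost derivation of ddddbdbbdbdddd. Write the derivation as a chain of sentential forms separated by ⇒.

P ⇒ dPd ⇒ ddPdd ⇒ dddPddd ⇒ ddddPdddd ⇒ ddddbPbdddd ⇒ ddddbdPdbdddd ⇒ ddddbdbPbdbdddd ⇒ ddddbdbbdbdddd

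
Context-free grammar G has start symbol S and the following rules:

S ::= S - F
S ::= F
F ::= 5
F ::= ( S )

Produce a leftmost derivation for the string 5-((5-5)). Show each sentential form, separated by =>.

S => S-F => F-F => 5-F => 5-(S) => 5-(F) => 5-((S)) => 5-((S-F)) => 5-((F-F)) => 5-((5-F)) => 5-((5-5))

S => S-F   [S ::= S - F]
S-F => F-F   [S ::= F]
F-F => 5-F   [F ::= 5]
5-F => 5-(S)   [F ::= ( S )]
5-(S) => 5-(F)   [S ::= F]
5-(F) => 5-((S))   [F ::= ( S )]
5-((S)) => 5-((S-F))   [S ::= S - F]
5-((S-F)) => 5-((F-F))   [S ::= F]
5-((F-F)) => 5-((5-F))   [F ::= 5]
5-((5-F)) => 5-((5-5))   [F ::= 5]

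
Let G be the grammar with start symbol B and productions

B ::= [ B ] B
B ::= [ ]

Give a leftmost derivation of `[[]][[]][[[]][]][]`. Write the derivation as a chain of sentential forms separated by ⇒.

B ⇒ [B]B   [B ::= [ B ] B]
[B]B ⇒ [[]]B   [B ::= [ ]]
[[]]B ⇒ [[]][B]B   [B ::= [ B ] B]
[[]][B]B ⇒ [[]][[]]B   [B ::= [ ]]
[[]][[]]B ⇒ [[]][[]][B]B   [B ::= [ B ] B]
[[]][[]][B]B ⇒ [[]][[]][[B]B]B   [B ::= [ B ] B]
[[]][[]][[B]B]B ⇒ [[]][[]][[[]]B]B   [B ::= [ ]]
[[]][[]][[[]]B]B ⇒ [[]][[]][[[]][]]B   [B ::= [ ]]
[[]][[]][[[]][]]B ⇒ [[]][[]][[[]][]][]   [B ::= [ ]]

B ⇒ [B]B ⇒ [[]]B ⇒ [[]][B]B ⇒ [[]][[]]B ⇒ [[]][[]][B]B ⇒ [[]][[]][[B]B]B ⇒ [[]][[]][[[]]B]B ⇒ [[]][[]][[[]][]]B ⇒ [[]][[]][[[]][]][]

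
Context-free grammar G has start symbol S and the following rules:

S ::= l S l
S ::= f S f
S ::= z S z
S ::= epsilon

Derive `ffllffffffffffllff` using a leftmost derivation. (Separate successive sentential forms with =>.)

S => fSf   [S ::= f S f]
fSf => ffSff   [S ::= f S f]
ffSff => fflSlff   [S ::= l S l]
fflSlff => ffllSllff   [S ::= l S l]
ffllSllff => ffllfSfllff   [S ::= f S f]
ffllfSfllff => ffllffSffllff   [S ::= f S f]
ffllffSffllff => ffllfffSfffllff   [S ::= f S f]
ffllfffSfffllff => ffllffffSffffllff   [S ::= f S f]
ffllffffSffffllff => ffllfffffSfffffllff   [S ::= f S f]
ffllfffffSfffffllff => ffllffffffffffllff   [S ::= epsilon]

S=>fSf=>ffSff=>fflSlff=>ffllSllff=>ffllfSfllff=>ffllffSffllff=>ffllfffSfffllff=>ffllffffSffffllff=>ffllfffffSfffffllff=>ffllffffffffffllff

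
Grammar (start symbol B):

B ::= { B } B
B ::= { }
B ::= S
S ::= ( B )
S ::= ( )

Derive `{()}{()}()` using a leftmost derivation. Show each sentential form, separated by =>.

B => {B}B   [B ::= { B } B]
{B}B => {S}B   [B ::= S]
{S}B => {()}B   [S ::= ( )]
{()}B => {()}{B}B   [B ::= { B } B]
{()}{B}B => {()}{S}B   [B ::= S]
{()}{S}B => {()}{()}B   [S ::= ( )]
{()}{()}B => {()}{()}S   [B ::= S]
{()}{()}S => {()}{()}()   [S ::= ( )]

B=>{B}B=>{S}B=>{()}B=>{()}{B}B=>{()}{S}B=>{()}{()}B=>{()}{()}S=>{()}{()}()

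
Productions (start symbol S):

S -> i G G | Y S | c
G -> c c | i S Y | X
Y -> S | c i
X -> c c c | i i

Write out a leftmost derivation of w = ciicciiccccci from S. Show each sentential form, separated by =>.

S => YS => ciS => ciiGG => ciiccG => ciicciSY => ciicciiGGY => ciicciiccGY => ciicciiccccY => ciicciiccccci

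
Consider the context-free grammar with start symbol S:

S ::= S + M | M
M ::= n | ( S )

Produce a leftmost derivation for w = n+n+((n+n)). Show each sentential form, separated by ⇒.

S ⇒ S+M ⇒ S+M+M ⇒ M+M+M ⇒ n+M+M ⇒ n+n+M ⇒ n+n+(S) ⇒ n+n+(M) ⇒ n+n+((S)) ⇒ n+n+((S+M)) ⇒ n+n+((M+M)) ⇒ n+n+((n+M)) ⇒ n+n+((n+n))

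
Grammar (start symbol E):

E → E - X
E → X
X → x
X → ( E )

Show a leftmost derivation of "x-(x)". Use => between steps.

E => E-X => X-X => x-X => x-(E) => x-(X) => x-(x)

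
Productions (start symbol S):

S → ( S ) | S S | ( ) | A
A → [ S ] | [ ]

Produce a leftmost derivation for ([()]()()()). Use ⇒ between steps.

S ⇒ (S)   [S → ( S )]
(S) ⇒ (SS)   [S → S S]
(SS) ⇒ (SSS)   [S → S S]
(SSS) ⇒ (SSSS)   [S → S S]
(SSSS) ⇒ (ASSS)   [S → A]
(ASSS) ⇒ ([S]SSS)   [A → [ S ]]
([S]SSS) ⇒ ([()]SSS)   [S → ( )]
([()]SSS) ⇒ ([()]()SS)   [S → ( )]
([()]()SS) ⇒ ([()]()()S)   [S → ( )]
([()]()()S) ⇒ ([()]()()())   [S → ( )]

S⇒(S)⇒(SS)⇒(SSS)⇒(SSSS)⇒(ASSS)⇒([S]SSS)⇒([()]SSS)⇒([()]()SS)⇒([()]()()S)⇒([()]()()())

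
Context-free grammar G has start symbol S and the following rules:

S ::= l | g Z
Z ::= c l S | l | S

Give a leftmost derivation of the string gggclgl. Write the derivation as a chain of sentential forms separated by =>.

S=>gZ=>gS=>ggZ=>ggS=>gggZ=>gggclS=>gggclgZ=>gggclgS=>gggclgl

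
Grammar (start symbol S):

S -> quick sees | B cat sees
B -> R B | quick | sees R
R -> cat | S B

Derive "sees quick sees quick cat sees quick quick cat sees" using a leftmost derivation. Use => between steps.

S => B cat sees => R B cat sees => S B B cat sees => B cat sees B B cat sees => sees R cat sees B B cat sees => sees S B cat sees B B cat sees => sees quick sees B cat sees B B cat sees => sees quick sees quick cat sees B B cat sees => sees quick sees quick cat sees quick B cat sees => sees quick sees quick cat sees quick quick cat sees

S => B cat sees   [S -> B cat sees]
B cat sees => R B cat sees   [B -> R B]
R B cat sees => S B B cat sees   [R -> S B]
S B B cat sees => B cat sees B B cat sees   [S -> B cat sees]
B cat sees B B cat sees => sees R cat sees B B cat sees   [B -> sees R]
sees R cat sees B B cat sees => sees S B cat sees B B cat sees   [R -> S B]
sees S B cat sees B B cat sees => sees quick sees B cat sees B B cat sees   [S -> quick sees]
sees quick sees B cat sees B B cat sees => sees quick sees quick cat sees B B cat sees   [B -> quick]
sees quick sees quick cat sees B B cat sees => sees quick sees quick cat sees quick B cat sees   [B -> quick]
sees quick sees quick cat sees quick B cat sees => sees quick sees quick cat sees quick quick cat sees   [B -> quick]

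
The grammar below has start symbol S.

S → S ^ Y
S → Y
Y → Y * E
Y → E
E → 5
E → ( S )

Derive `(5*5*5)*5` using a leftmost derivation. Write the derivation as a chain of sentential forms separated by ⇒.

S ⇒ Y ⇒ Y*E ⇒ E*E ⇒ (S)*E ⇒ (Y)*E ⇒ (Y*E)*E ⇒ (Y*E*E)*E ⇒ (E*E*E)*E ⇒ (5*E*E)*E ⇒ (5*5*E)*E ⇒ (5*5*5)*E ⇒ (5*5*5)*5

S ⇒ Y   [S → Y]
Y ⇒ Y*E   [Y → Y * E]
Y*E ⇒ E*E   [Y → E]
E*E ⇒ (S)*E   [E → ( S )]
(S)*E ⇒ (Y)*E   [S → Y]
(Y)*E ⇒ (Y*E)*E   [Y → Y * E]
(Y*E)*E ⇒ (Y*E*E)*E   [Y → Y * E]
(Y*E*E)*E ⇒ (E*E*E)*E   [Y → E]
(E*E*E)*E ⇒ (5*E*E)*E   [E → 5]
(5*E*E)*E ⇒ (5*5*E)*E   [E → 5]
(5*5*E)*E ⇒ (5*5*5)*E   [E → 5]
(5*5*5)*E ⇒ (5*5*5)*5   [E → 5]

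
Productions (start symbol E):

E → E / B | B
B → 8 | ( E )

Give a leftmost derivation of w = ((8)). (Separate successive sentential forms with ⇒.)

E ⇒ B ⇒ (E) ⇒ (B) ⇒ ((E)) ⇒ ((B)) ⇒ ((8))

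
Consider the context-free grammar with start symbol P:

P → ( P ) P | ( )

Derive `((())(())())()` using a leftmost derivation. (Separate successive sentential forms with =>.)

P => (P)P   [P → ( P ) P]
(P)P => ((P)P)P   [P → ( P ) P]
((P)P)P => ((())P)P   [P → ( )]
((())P)P => ((())(P)P)P   [P → ( P ) P]
((())(P)P)P => ((())(())P)P   [P → ( )]
((())(())P)P => ((())(())())P   [P → ( )]
((())(())())P => ((())(())())()   [P → ( )]

P=>(P)P=>((P)P)P=>((())P)P=>((())(P)P)P=>((())(())P)P=>((())(())())P=>((())(())())()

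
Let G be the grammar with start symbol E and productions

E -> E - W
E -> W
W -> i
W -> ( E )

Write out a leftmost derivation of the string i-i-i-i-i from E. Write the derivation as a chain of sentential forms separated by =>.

E=>E-W=>E-W-W=>E-W-W-W=>E-W-W-W-W=>W-W-W-W-W=>i-W-W-W-W=>i-i-W-W-W=>i-i-i-W-W=>i-i-i-i-W=>i-i-i-i-i

E => E-W   [E -> E - W]
E-W => E-W-W   [E -> E - W]
E-W-W => E-W-W-W   [E -> E - W]
E-W-W-W => E-W-W-W-W   [E -> E - W]
E-W-W-W-W => W-W-W-W-W   [E -> W]
W-W-W-W-W => i-W-W-W-W   [W -> i]
i-W-W-W-W => i-i-W-W-W   [W -> i]
i-i-W-W-W => i-i-i-W-W   [W -> i]
i-i-i-W-W => i-i-i-i-W   [W -> i]
i-i-i-i-W => i-i-i-i-i   [W -> i]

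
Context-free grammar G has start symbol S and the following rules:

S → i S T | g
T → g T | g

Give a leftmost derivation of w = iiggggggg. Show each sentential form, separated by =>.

S => iST => iiSTT => iigTT => iiggTT => iigggTT => iiggggTT => iigggggTT => iiggggggT => iiggggggg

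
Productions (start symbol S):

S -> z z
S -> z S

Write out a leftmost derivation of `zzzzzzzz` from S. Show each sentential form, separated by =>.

S => zS   [S -> z S]
zS => zzS   [S -> z S]
zzS => zzzS   [S -> z S]
zzzS => zzzzS   [S -> z S]
zzzzS => zzzzzS   [S -> z S]
zzzzzS => zzzzzzS   [S -> z S]
zzzzzzS => zzzzzzzz   [S -> z z]

S=>zS=>zzS=>zzzS=>zzzzS=>zzzzzS=>zzzzzzS=>zzzzzzzz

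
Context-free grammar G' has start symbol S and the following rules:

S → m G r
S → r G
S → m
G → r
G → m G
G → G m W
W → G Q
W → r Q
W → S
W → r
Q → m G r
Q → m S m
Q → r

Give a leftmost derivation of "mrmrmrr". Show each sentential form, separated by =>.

S => mGr   [S → m G r]
mGr => mGmWr   [G → G m W]
mGmWr => mGmWmWr   [G → G m W]
mGmWmWr => mrmWmWr   [G → r]
mrmWmWr => mrmrmWr   [W → r]
mrmrmWr => mrmrmrr   [W → r]

S=>mGr=>mGmWr=>mGmWmWr=>mrmWmWr=>mrmrmWr=>mrmrmrr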